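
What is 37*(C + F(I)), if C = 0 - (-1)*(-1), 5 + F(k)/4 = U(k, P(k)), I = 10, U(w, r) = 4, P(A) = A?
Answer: -185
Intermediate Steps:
F(k) = -4 (F(k) = -20 + 4*4 = -20 + 16 = -4)
C = -1 (C = 0 - 1*1 = 0 - 1 = -1)
37*(C + F(I)) = 37*(-1 - 4) = 37*(-5) = -185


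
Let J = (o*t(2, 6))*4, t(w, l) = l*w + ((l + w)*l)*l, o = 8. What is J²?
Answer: 92160000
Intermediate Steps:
t(w, l) = l*w + l²*(l + w) (t(w, l) = l*w + (l*(l + w))*l = l*w + l²*(l + w))
J = 9600 (J = (8*(6*(2 + 6² + 6*2)))*4 = (8*(6*(2 + 36 + 12)))*4 = (8*(6*50))*4 = (8*300)*4 = 2400*4 = 9600)
J² = 9600² = 92160000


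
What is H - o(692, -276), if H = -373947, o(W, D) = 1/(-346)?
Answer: -129385661/346 ≈ -3.7395e+5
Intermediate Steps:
o(W, D) = -1/346
H - o(692, -276) = -373947 - 1*(-1/346) = -373947 + 1/346 = -129385661/346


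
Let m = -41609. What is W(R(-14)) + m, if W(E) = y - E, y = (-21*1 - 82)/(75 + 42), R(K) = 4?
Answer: -4868824/117 ≈ -41614.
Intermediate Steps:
y = -103/117 (y = (-21 - 82)/117 = -103*1/117 = -103/117 ≈ -0.88034)
W(E) = -103/117 - E
W(R(-14)) + m = (-103/117 - 1*4) - 41609 = (-103/117 - 4) - 41609 = -571/117 - 41609 = -4868824/117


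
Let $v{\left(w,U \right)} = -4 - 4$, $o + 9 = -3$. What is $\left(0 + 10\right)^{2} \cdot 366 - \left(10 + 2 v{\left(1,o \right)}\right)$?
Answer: $36606$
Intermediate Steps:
$o = -12$ ($o = -9 - 3 = -12$)
$v{\left(w,U \right)} = -8$
$\left(0 + 10\right)^{2} \cdot 366 - \left(10 + 2 v{\left(1,o \right)}\right) = \left(0 + 10\right)^{2} \cdot 366 - -6 = 10^{2} \cdot 366 + \left(16 - 10\right) = 100 \cdot 366 + 6 = 36600 + 6 = 36606$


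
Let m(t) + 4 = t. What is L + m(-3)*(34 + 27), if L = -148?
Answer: -575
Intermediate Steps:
m(t) = -4 + t
L + m(-3)*(34 + 27) = -148 + (-4 - 3)*(34 + 27) = -148 - 7*61 = -148 - 427 = -575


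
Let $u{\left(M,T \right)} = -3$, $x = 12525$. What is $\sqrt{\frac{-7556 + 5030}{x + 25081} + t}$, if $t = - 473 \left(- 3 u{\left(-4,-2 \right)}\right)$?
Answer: $\frac{i \sqrt{1505098056102}}{18803} \approx 65.246 i$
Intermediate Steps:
$t = -4257$ ($t = - 473 \left(\left(-3\right) \left(-3\right)\right) = \left(-473\right) 9 = -4257$)
$\sqrt{\frac{-7556 + 5030}{x + 25081} + t} = \sqrt{\frac{-7556 + 5030}{12525 + 25081} - 4257} = \sqrt{- \frac{2526}{37606} - 4257} = \sqrt{\left(-2526\right) \frac{1}{37606} - 4257} = \sqrt{- \frac{1263}{18803} - 4257} = \sqrt{- \frac{80045634}{18803}} = \frac{i \sqrt{1505098056102}}{18803}$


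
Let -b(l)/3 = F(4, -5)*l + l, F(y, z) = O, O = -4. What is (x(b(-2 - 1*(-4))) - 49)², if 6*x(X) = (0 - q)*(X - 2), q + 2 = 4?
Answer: 26569/9 ≈ 2952.1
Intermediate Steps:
q = 2 (q = -2 + 4 = 2)
F(y, z) = -4
b(l) = 9*l (b(l) = -3*(-4*l + l) = -(-9)*l = 9*l)
x(X) = ⅔ - X/3 (x(X) = ((0 - 1*2)*(X - 2))/6 = ((0 - 2)*(-2 + X))/6 = (-2*(-2 + X))/6 = (4 - 2*X)/6 = ⅔ - X/3)
(x(b(-2 - 1*(-4))) - 49)² = ((⅔ - 3*(-2 - 1*(-4))) - 49)² = ((⅔ - 3*(-2 + 4)) - 49)² = ((⅔ - 3*2) - 49)² = ((⅔ - ⅓*18) - 49)² = ((⅔ - 6) - 49)² = (-16/3 - 49)² = (-163/3)² = 26569/9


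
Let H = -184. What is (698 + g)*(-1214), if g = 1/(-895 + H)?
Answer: -914313174/1079 ≈ -8.4737e+5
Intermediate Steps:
g = -1/1079 (g = 1/(-895 - 184) = 1/(-1079) = -1/1079 ≈ -0.00092678)
(698 + g)*(-1214) = (698 - 1/1079)*(-1214) = (753141/1079)*(-1214) = -914313174/1079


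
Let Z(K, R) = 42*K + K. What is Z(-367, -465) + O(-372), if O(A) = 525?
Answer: -15256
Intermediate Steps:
Z(K, R) = 43*K
Z(-367, -465) + O(-372) = 43*(-367) + 525 = -15781 + 525 = -15256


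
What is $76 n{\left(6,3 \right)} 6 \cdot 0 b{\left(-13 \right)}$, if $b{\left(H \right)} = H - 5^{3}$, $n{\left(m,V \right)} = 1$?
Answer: $0$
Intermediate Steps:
$b{\left(H \right)} = -125 + H$ ($b{\left(H \right)} = H - 125 = -125 + H$)
$76 n{\left(6,3 \right)} 6 \cdot 0 b{\left(-13 \right)} = 76 \cdot 1 \cdot 6 \cdot 0 \left(-125 - 13\right) = 76 \cdot 1 \cdot 0 \left(-138\right) = 76 \cdot 0 \left(-138\right) = 0 \left(-138\right) = 0$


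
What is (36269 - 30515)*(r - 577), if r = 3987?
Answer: 19621140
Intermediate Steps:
(36269 - 30515)*(r - 577) = (36269 - 30515)*(3987 - 577) = 5754*3410 = 19621140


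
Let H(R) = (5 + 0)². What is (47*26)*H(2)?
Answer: 30550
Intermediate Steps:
H(R) = 25 (H(R) = 5² = 25)
(47*26)*H(2) = (47*26)*25 = 1222*25 = 30550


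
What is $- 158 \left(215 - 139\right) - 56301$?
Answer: $-68309$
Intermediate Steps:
$- 158 \left(215 - 139\right) - 56301 = \left(-158\right) 76 - 56301 = -12008 - 56301 = -68309$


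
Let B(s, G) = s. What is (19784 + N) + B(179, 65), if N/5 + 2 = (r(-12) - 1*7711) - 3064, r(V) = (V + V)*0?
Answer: -33922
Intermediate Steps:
r(V) = 0 (r(V) = (2*V)*0 = 0)
N = -53885 (N = -10 + 5*((0 - 1*7711) - 3064) = -10 + 5*((0 - 7711) - 3064) = -10 + 5*(-7711 - 3064) = -10 + 5*(-10775) = -10 - 53875 = -53885)
(19784 + N) + B(179, 65) = (19784 - 53885) + 179 = -34101 + 179 = -33922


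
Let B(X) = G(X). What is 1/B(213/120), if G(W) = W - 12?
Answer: -40/409 ≈ -0.097800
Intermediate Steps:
G(W) = -12 + W
B(X) = -12 + X
1/B(213/120) = 1/(-12 + 213/120) = 1/(-12 + 213*(1/120)) = 1/(-12 + 71/40) = 1/(-409/40) = -40/409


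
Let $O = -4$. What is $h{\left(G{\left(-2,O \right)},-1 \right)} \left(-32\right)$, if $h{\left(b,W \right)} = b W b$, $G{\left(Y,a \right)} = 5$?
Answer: $800$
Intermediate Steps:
$h{\left(b,W \right)} = W b^{2}$ ($h{\left(b,W \right)} = W b b = W b^{2}$)
$h{\left(G{\left(-2,O \right)},-1 \right)} \left(-32\right) = - 5^{2} \left(-32\right) = \left(-1\right) 25 \left(-32\right) = \left(-25\right) \left(-32\right) = 800$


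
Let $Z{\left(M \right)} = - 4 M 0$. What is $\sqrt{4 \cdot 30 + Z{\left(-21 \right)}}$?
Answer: $2 \sqrt{30} \approx 10.954$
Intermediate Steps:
$Z{\left(M \right)} = 0$
$\sqrt{4 \cdot 30 + Z{\left(-21 \right)}} = \sqrt{4 \cdot 30 + 0} = \sqrt{120 + 0} = \sqrt{120} = 2 \sqrt{30}$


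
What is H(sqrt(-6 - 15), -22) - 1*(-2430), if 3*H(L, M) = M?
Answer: 7268/3 ≈ 2422.7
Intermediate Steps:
H(L, M) = M/3
H(sqrt(-6 - 15), -22) - 1*(-2430) = (1/3)*(-22) - 1*(-2430) = -22/3 + 2430 = 7268/3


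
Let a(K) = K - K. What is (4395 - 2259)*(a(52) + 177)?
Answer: 378072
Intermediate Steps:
a(K) = 0
(4395 - 2259)*(a(52) + 177) = (4395 - 2259)*(0 + 177) = 2136*177 = 378072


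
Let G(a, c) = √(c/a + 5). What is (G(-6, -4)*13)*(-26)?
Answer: -338*√51/3 ≈ -804.60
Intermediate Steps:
G(a, c) = √(5 + c/a)
(G(-6, -4)*13)*(-26) = (√(5 - 4/(-6))*13)*(-26) = (√(5 - 4*(-⅙))*13)*(-26) = (√(5 + ⅔)*13)*(-26) = (√(17/3)*13)*(-26) = ((√51/3)*13)*(-26) = (13*√51/3)*(-26) = -338*√51/3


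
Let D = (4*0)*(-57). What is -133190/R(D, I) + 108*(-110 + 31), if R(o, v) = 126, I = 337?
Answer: -604111/63 ≈ -9589.1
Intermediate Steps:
D = 0 (D = 0*(-57) = 0)
-133190/R(D, I) + 108*(-110 + 31) = -133190/126 + 108*(-110 + 31) = -133190*1/126 + 108*(-79) = -66595/63 - 8532 = -604111/63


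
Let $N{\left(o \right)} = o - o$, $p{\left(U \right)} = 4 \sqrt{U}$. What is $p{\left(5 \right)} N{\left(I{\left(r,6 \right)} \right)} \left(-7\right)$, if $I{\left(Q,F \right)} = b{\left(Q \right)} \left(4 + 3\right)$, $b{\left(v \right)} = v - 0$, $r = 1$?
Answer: $0$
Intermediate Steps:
$b{\left(v \right)} = v$ ($b{\left(v \right)} = v + 0 = v$)
$I{\left(Q,F \right)} = 7 Q$ ($I{\left(Q,F \right)} = Q \left(4 + 3\right) = Q 7 = 7 Q$)
$N{\left(o \right)} = 0$
$p{\left(5 \right)} N{\left(I{\left(r,6 \right)} \right)} \left(-7\right) = 4 \sqrt{5} \cdot 0 \left(-7\right) = 0 \left(-7\right) = 0$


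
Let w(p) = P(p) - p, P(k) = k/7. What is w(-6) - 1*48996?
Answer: -342936/7 ≈ -48991.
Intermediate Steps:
P(k) = k/7 (P(k) = k*(1/7) = k/7)
w(p) = -6*p/7 (w(p) = p/7 - p = -6*p/7)
w(-6) - 1*48996 = -6/7*(-6) - 1*48996 = 36/7 - 48996 = -342936/7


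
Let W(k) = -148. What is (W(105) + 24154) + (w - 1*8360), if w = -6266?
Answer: 9380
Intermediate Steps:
(W(105) + 24154) + (w - 1*8360) = (-148 + 24154) + (-6266 - 1*8360) = 24006 + (-6266 - 8360) = 24006 - 14626 = 9380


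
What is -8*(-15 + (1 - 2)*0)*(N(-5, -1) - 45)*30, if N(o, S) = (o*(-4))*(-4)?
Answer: -450000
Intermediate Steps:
N(o, S) = 16*o (N(o, S) = -4*o*(-4) = 16*o)
-8*(-15 + (1 - 2)*0)*(N(-5, -1) - 45)*30 = -8*(-15 + (1 - 2)*0)*(16*(-5) - 45)*30 = -8*(-15 - 1*0)*(-80 - 45)*30 = -8*(-15 + 0)*(-125)*30 = -(-120)*(-125)*30 = -8*1875*30 = -15000*30 = -450000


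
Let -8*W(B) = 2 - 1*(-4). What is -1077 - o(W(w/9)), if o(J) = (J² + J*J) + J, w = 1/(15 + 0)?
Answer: -8619/8 ≈ -1077.4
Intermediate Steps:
w = 1/15 ≈ 0.066667
W(B) = -¾ (W(B) = -(2 - 1*(-4))/8 = -(2 + 4)/8 = -⅛*6 = -¾)
o(J) = J + 2*J² (o(J) = (J² + J²) + J = 2*J² + J = J + 2*J²)
-1077 - o(W(w/9)) = -1077 - (-3)*(1 + 2*(-¾))/4 = -1077 - (-3)*(1 - 3/2)/4 = -1077 - (-3)*(-1)/(4*2) = -1077 - 1*3/8 = -1077 - 3/8 = -8619/8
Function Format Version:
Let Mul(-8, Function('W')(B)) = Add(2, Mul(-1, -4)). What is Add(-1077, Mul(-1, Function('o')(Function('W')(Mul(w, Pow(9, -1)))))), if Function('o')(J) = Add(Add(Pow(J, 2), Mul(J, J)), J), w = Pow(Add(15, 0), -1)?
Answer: Rational(-8619, 8) ≈ -1077.4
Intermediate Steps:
w = Rational(1, 15) (w = Pow(15, -1) = Rational(1, 15) ≈ 0.066667)
Function('W')(B) = Rational(-3, 4) (Function('W')(B) = Mul(Rational(-1, 8), Add(2, Mul(-1, -4))) = Mul(Rational(-1, 8), Add(2, 4)) = Mul(Rational(-1, 8), 6) = Rational(-3, 4))
Function('o')(J) = Add(J, Mul(2, Pow(J, 2))) (Function('o')(J) = Add(Add(Pow(J, 2), Pow(J, 2)), J) = Add(Mul(2, Pow(J, 2)), J) = Add(J, Mul(2, Pow(J, 2))))
Add(-1077, Mul(-1, Function('o')(Function('W')(Mul(w, Pow(9, -1)))))) = Add(-1077, Mul(-1, Mul(Rational(-3, 4), Add(1, Mul(2, Rational(-3, 4)))))) = Add(-1077, Mul(-1, Mul(Rational(-3, 4), Add(1, Rational(-3, 2))))) = Add(-1077, Mul(-1, Mul(Rational(-3, 4), Rational(-1, 2)))) = Add(-1077, Mul(-1, Rational(3, 8))) = Add(-1077, Rational(-3, 8)) = Rational(-8619, 8)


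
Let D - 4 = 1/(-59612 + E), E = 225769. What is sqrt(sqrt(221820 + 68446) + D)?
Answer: sqrt(110432760753 + 27608148649*sqrt(290266))/166157 ≈ 23.297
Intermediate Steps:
D = 664629/166157 (D = 4 + 1/(-59612 + 225769) = 4 + 1/166157 = 664629/166157 ≈ 4.0000)
sqrt(sqrt(221820 + 68446) + D) = sqrt(sqrt(221820 + 68446) + 664629/166157) = sqrt(sqrt(290266) + 664629/166157) = sqrt(664629/166157 + sqrt(290266))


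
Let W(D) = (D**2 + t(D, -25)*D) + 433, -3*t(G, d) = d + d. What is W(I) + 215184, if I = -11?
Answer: 646664/3 ≈ 2.1555e+5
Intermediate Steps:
t(G, d) = -2*d/3 (t(G, d) = -(d + d)/3 = -2*d/3)
W(D) = 433 + D**2 + 50*D/3 (W(D) = (D**2 + (-2/3*(-25))*D) + 433 = (D**2 + 50*D/3) + 433 = 433 + D**2 + 50*D/3)
W(I) + 215184 = (433 + (-11)**2 + (50/3)*(-11)) + 215184 = (433 + 121 - 550/3) + 215184 = 1112/3 + 215184 = 646664/3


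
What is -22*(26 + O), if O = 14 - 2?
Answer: -836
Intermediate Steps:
O = 12
-22*(26 + O) = -22*(26 + 12) = -22*38 = -836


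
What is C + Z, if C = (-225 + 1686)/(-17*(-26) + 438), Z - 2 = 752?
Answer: 664981/880 ≈ 755.66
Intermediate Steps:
Z = 754 (Z = 2 + 752 = 754)
C = 1461/880 (C = 1461/(442 + 438) = 1461/880 ≈ 1.6602)
C + Z = 1461/880 + 754 = 664981/880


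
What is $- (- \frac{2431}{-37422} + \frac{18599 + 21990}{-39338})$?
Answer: $\frac{32347520}{33456969} \approx 0.96684$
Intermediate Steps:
$- (- \frac{2431}{-37422} + \frac{18599 + 21990}{-39338}) = - (\left(-2431\right) \left(- \frac{1}{37422}\right) + 40589 \left(- \frac{1}{39338}\right)) = - (\frac{221}{3402} - \frac{40589}{39338}) = \left(-1\right) \left(- \frac{32347520}{33456969}\right) = \frac{32347520}{33456969}$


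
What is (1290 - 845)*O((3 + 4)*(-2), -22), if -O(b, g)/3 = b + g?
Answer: 48060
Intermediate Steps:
O(b, g) = -3*b - 3*g (O(b, g) = -3*(b + g) = -3*b - 3*g)
(1290 - 845)*O((3 + 4)*(-2), -22) = (1290 - 845)*(-3*(3 + 4)*(-2) - 3*(-22)) = 445*(-21*(-2) + 66) = 445*(-3*(-14) + 66) = 445*(42 + 66) = 445*108 = 48060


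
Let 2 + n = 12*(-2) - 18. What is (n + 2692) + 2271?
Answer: 4919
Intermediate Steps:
n = -44 (n = -2 + (12*(-2) - 18) = -2 + (-24 - 18) = -2 - 42 = -44)
(n + 2692) + 2271 = (-44 + 2692) + 2271 = 2648 + 2271 = 4919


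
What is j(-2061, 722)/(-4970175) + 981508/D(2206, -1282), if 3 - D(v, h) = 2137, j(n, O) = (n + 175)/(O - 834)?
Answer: -12417405788671/26997990600 ≈ -459.94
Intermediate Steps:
j(n, O) = (175 + n)/(-834 + O)
D(v, h) = -2134 (D(v, h) = 3 - 1*2137 = 3 - 2137 = -2134)
j(-2061, 722)/(-4970175) + 981508/D(2206, -1282) = ((175 - 2061)/(-834 + 722))/(-4970175) + 981508/(-2134) = (-1886/(-112))*(-1/4970175) + 981508*(-1/2134) = -1/112*(-1886)*(-1/4970175) - 44614/97 = (943/56)*(-1/4970175) - 44614/97 = -943/278329800 - 44614/97 = -12417405788671/26997990600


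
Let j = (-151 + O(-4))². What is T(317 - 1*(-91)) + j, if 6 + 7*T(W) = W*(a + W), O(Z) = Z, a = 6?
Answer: 337081/7 ≈ 48154.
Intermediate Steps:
j = 24025 (j = (-151 - 4)² = (-155)² = 24025)
T(W) = -6/7 + W*(6 + W)/7 (T(W) = -6/7 + (W*(6 + W))/7 = -6/7 + W*(6 + W)/7)
T(317 - 1*(-91)) + j = (-6/7 + (317 - 1*(-91))²/7 + 6*(317 - 1*(-91))/7) + 24025 = (-6/7 + (317 + 91)²/7 + 6*(317 + 91)/7) + 24025 = (-6/7 + (⅐)*408² + (6/7)*408) + 24025 = (-6/7 + (⅐)*166464 + 2448/7) + 24025 = (-6/7 + 166464/7 + 2448/7) + 24025 = 168906/7 + 24025 = 337081/7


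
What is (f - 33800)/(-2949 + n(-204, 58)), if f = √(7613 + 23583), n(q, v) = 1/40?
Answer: 1352000/117959 - 80*√7799/117959 ≈ 11.402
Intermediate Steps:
n(q, v) = 1/40
f = 2*√7799 (f = √31196 = 2*√7799 ≈ 176.62)
(f - 33800)/(-2949 + n(-204, 58)) = (2*√7799 - 33800)/(-2949 + 1/40) = (-33800 + 2*√7799)/(-117959/40) = (-33800 + 2*√7799)*(-40/117959) = 1352000/117959 - 80*√7799/117959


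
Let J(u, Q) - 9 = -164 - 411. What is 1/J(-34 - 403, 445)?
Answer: -1/566 ≈ -0.0017668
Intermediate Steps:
J(u, Q) = -566 (J(u, Q) = 9 + (-164 - 411) = 9 - 575 = -566)
1/J(-34 - 403, 445) = 1/(-566) = -1/566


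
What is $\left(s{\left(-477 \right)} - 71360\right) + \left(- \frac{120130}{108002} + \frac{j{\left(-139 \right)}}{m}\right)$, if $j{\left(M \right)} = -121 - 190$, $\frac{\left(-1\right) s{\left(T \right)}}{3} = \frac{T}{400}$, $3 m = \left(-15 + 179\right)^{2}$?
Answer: $- \frac{1295506392871907}{18155136200} \approx -71358.0$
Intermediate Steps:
$m = \frac{26896}{3}$ ($m = \frac{\left(-15 + 179\right)^{2}}{3} = \frac{164^{2}}{3} = \frac{1}{3} \cdot 26896 = \frac{26896}{3} \approx 8965.3$)
$s{\left(T \right)} = - \frac{3 T}{400}$ ($s{\left(T \right)} = - 3 \frac{T}{400} = - \frac{3 T}{400}$)
$j{\left(M \right)} = -311$
$\left(s{\left(-477 \right)} - 71360\right) + \left(- \frac{120130}{108002} + \frac{j{\left(-139 \right)}}{m}\right) = \left(\left(- \frac{3}{400}\right) \left(-477\right) - 71360\right) - \left(\frac{933}{26896} + \frac{60065}{54001}\right) = \left(\frac{1431}{400} - 71360\right) - \frac{1665891173}{1452410896} = - \frac{28542569}{400} - \frac{1665891173}{1452410896} = - \frac{1295506392871907}{18155136200}$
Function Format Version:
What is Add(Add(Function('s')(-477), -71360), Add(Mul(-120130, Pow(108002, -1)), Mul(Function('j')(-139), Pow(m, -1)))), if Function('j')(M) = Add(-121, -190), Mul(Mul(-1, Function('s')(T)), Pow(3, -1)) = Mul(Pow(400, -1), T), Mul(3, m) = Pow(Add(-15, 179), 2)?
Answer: Rational(-1295506392871907, 18155136200) ≈ -71358.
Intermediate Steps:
m = Rational(26896, 3) (m = Mul(Rational(1, 3), Pow(Add(-15, 179), 2)) = Mul(Rational(1, 3), Pow(164, 2)) = Mul(Rational(1, 3), 26896) = Rational(26896, 3) ≈ 8965.3)
Function('s')(T) = Mul(Rational(-3, 400), T) (Function('s')(T) = Mul(-3, Mul(Pow(400, -1), T)) = Mul(-3, Mul(Rational(1, 400), T)) = Mul(Rational(-3, 400), T))
Function('j')(M) = -311
Add(Add(Function('s')(-477), -71360), Add(Mul(-120130, Pow(108002, -1)), Mul(Function('j')(-139), Pow(m, -1)))) = Add(Add(Mul(Rational(-3, 400), -477), -71360), Add(Mul(-120130, Pow(108002, -1)), Mul(-311, Pow(Rational(26896, 3), -1)))) = Add(Add(Rational(1431, 400), -71360), Add(Mul(-120130, Rational(1, 108002)), Mul(-311, Rational(3, 26896)))) = Add(Rational(-28542569, 400), Add(Rational(-60065, 54001), Rational(-933, 26896))) = Add(Rational(-28542569, 400), Rational(-1665891173, 1452410896)) = Rational(-1295506392871907, 18155136200)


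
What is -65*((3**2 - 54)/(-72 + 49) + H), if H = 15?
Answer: -25350/23 ≈ -1102.2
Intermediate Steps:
-65*((3**2 - 54)/(-72 + 49) + H) = -65*((3**2 - 54)/(-72 + 49) + 15) = -65*((9 - 54)/(-23) + 15) = -65*(-45*(-1/23) + 15) = -65*(45/23 + 15) = -65*390/23 = -25350/23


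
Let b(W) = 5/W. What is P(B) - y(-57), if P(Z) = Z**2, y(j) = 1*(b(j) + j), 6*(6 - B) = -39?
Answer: 48641/228 ≈ 213.34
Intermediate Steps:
B = 25/2 (B = 6 - 1/6*(-39) = 6 + 13/2 = 25/2 ≈ 12.500)
y(j) = j + 5/j (y(j) = 1*(5/j + j) = 1*(j + 5/j) = j + 5/j)
P(B) - y(-57) = (25/2)**2 - (-57 + 5/(-57)) = 625/4 - (-57 + 5*(-1/57)) = 625/4 - (-57 - 5/57) = 625/4 - 1*(-3254/57) = 625/4 + 3254/57 = 48641/228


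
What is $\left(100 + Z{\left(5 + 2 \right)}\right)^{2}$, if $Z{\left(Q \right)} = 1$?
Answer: $10201$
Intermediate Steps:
$\left(100 + Z{\left(5 + 2 \right)}\right)^{2} = \left(100 + 1\right)^{2} = 101^{2} = 10201$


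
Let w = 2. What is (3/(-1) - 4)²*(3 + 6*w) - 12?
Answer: 723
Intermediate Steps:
(3/(-1) - 4)²*(3 + 6*w) - 12 = (3/(-1) - 4)²*(3 + 6*2) - 12 = (3*(-1) - 4)²*(3 + 12) - 12 = (-3 - 4)²*15 - 12 = (-7)²*15 - 12 = 49*15 - 12 = 735 - 12 = 723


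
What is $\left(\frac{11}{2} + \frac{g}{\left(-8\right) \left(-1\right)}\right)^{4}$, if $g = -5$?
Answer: $\frac{2313441}{4096} \approx 564.8$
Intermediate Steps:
$\left(\frac{11}{2} + \frac{g}{\left(-8\right) \left(-1\right)}\right)^{4} = \left(\frac{11}{2} - \frac{5}{\left(-8\right) \left(-1\right)}\right)^{4} = \left(11 \cdot \frac{1}{2} - \frac{5}{8}\right)^{4} = \left(\frac{11}{2} - \frac{5}{8}\right)^{4} = \left(\frac{39}{8}\right)^{4} = \frac{2313441}{4096}$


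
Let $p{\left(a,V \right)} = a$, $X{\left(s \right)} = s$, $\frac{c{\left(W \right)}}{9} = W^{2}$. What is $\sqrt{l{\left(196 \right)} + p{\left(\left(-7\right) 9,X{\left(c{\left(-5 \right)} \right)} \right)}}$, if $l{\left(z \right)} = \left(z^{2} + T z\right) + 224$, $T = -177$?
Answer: $\sqrt{3885} \approx 62.33$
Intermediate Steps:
$c{\left(W \right)} = 9 W^{2}$
$l{\left(z \right)} = 224 + z^{2} - 177 z$ ($l{\left(z \right)} = \left(z^{2} - 177 z\right) + 224 = 224 + z^{2} - 177 z$)
$\sqrt{l{\left(196 \right)} + p{\left(\left(-7\right) 9,X{\left(c{\left(-5 \right)} \right)} \right)}} = \sqrt{\left(224 + 196^{2} - 34692\right) - 63} = \sqrt{\left(224 + 38416 - 34692\right) - 63} = \sqrt{3948 - 63} = \sqrt{3885}$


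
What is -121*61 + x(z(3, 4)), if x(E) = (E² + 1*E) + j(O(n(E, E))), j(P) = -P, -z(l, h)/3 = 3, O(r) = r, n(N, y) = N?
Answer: -7300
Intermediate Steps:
z(l, h) = -9 (z(l, h) = -3*3 = -9)
x(E) = E² (x(E) = (E² + 1*E) - E = (E² + E) - E = (E + E²) - E = E²)
-121*61 + x(z(3, 4)) = -121*61 + (-9)² = -7381 + 81 = -7300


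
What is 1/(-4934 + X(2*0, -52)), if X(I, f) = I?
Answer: -1/4934 ≈ -0.00020268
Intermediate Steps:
1/(-4934 + X(2*0, -52)) = 1/(-4934 + 2*0) = 1/(-4934 + 0) = 1/(-4934) = -1/4934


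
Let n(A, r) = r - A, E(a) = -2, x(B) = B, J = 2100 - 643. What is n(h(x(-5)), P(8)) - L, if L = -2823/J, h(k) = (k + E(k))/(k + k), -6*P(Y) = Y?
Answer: -4187/43710 ≈ -0.095790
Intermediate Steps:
J = 1457
P(Y) = -Y/6
h(k) = (-2 + k)/(2*k) (h(k) = (k - 2)/(k + k) = (-2 + k)/((2*k)) = (-2 + k)*(1/(2*k)) = (-2 + k)/(2*k))
L = -2823/1457 ≈ -1.9375
n(h(x(-5)), P(8)) - L = (-1/6*8 - (-2 - 5)/(2*(-5))) - 1*(-2823/1457) = (-4/3 - (-1)*(-7)/(2*5)) + 2823/1457 = (-4/3 - 1*7/10) + 2823/1457 = (-4/3 - 7/10) + 2823/1457 = -61/30 + 2823/1457 = -4187/43710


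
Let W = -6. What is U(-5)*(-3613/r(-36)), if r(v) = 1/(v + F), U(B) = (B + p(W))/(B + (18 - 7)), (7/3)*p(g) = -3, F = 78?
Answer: 158972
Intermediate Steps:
p(g) = -9/7 (p(g) = (3/7)*(-3) = -9/7)
U(B) = (-9/7 + B)/(11 + B) (U(B) = (B - 9/7)/(B + (18 - 7)) = (-9/7 + B)/(B + 11) = (-9/7 + B)/(11 + B))
r(v) = 1/(78 + v) (r(v) = 1/(v + 78) = 1/(78 + v))
U(-5)*(-3613/r(-36)) = ((-9/7 - 5)/(11 - 5))*(-3613/(1/(78 - 36))) = (-44/7/6)*(-3613/(1/42)) = ((⅙)*(-44/7))*(-3613/1/42) = -(-79486)*42/21 = -22/21*(-151746) = 158972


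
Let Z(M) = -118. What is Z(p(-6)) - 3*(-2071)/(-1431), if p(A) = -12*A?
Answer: -58357/477 ≈ -122.34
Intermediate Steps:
Z(p(-6)) - 3*(-2071)/(-1431) = -118 - 3*(-2071)/(-1431) = -118 + 6213*(-1/1431) = -118 - 2071/477 = -58357/477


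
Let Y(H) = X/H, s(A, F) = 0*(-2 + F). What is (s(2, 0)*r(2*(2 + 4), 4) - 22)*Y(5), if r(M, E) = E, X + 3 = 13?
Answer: -44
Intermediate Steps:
X = 10 (X = -3 + 13 = 10)
s(A, F) = 0
Y(H) = 10/H
(s(2, 0)*r(2*(2 + 4), 4) - 22)*Y(5) = (0*4 - 22)*(10/5) = (0 - 22)*(10*(⅕)) = -22*2 = -44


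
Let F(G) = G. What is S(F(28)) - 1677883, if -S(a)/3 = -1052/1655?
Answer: -2776893209/1655 ≈ -1.6779e+6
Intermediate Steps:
S(a) = 3156/1655 (S(a) = -(-3156)/1655 = -3*(-1052/1655) = 3156/1655)
S(F(28)) - 1677883 = 3156/1655 - 1677883 = -2776893209/1655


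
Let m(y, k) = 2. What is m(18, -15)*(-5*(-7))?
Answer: 70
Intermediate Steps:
m(18, -15)*(-5*(-7)) = 2*(-5*(-7)) = 2*35 = 70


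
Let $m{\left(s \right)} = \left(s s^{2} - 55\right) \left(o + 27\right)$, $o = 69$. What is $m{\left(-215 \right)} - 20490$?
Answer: $-954109770$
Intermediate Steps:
$m{\left(s \right)} = -5280 + 96 s^{3}$ ($m{\left(s \right)} = \left(s s^{2} - 55\right) \left(69 + 27\right) = \left(s^{3} - 55\right) 96 = \left(-55 + s^{3}\right) 96 = -5280 + 96 s^{3}$)
$m{\left(-215 \right)} - 20490 = \left(-5280 + 96 \left(-215\right)^{3}\right) - 20490 = \left(-5280 + 96 \left(-9938375\right)\right) - 20490 = \left(-5280 - 954084000\right) - 20490 = -954089280 - 20490 = -954109770$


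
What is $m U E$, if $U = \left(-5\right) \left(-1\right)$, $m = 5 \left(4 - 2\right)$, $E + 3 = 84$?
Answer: $4050$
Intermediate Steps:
$E = 81$ ($E = -3 + 84 = 81$)
$m = 10$ ($m = 5 \cdot 2 = 10$)
$U = 5$
$m U E = 10 \cdot 5 \cdot 81 = 50 \cdot 81 = 4050$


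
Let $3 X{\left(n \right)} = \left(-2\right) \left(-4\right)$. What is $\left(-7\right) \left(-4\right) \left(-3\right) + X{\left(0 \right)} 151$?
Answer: $\frac{956}{3} \approx 318.67$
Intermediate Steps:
$X{\left(n \right)} = \frac{8}{3}$ ($X{\left(n \right)} = \frac{\left(-2\right) \left(-4\right)}{3} = \frac{1}{3} \cdot 8 = \frac{8}{3}$)
$\left(-7\right) \left(-4\right) \left(-3\right) + X{\left(0 \right)} 151 = \left(-7\right) \left(-4\right) \left(-3\right) + \frac{8}{3} \cdot 151 = 28 \left(-3\right) + \frac{1208}{3} = -84 + \frac{1208}{3} = \frac{956}{3}$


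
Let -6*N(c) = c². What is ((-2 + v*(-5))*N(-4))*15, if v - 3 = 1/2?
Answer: 780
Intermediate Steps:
v = 7/2 (v = 3 + 1/2 = 3 + ½ = 7/2 ≈ 3.5000)
N(c) = -c²/6
((-2 + v*(-5))*N(-4))*15 = ((-2 + (7/2)*(-5))*(-⅙*(-4)²))*15 = ((-2 - 35/2)*(-⅙*16))*15 = -39/2*(-8/3)*15 = 52*15 = 780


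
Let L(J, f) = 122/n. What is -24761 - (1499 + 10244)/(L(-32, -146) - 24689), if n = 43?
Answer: -26283420356/1061505 ≈ -24761.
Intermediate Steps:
L(J, f) = 122/43
-24761 - (1499 + 10244)/(L(-32, -146) - 24689) = -24761 - (1499 + 10244)/(122/43 - 24689) = -24761 - 11743/(-1061505/43) = -24761 - 11743*(-43)/1061505 = -24761 - 1*(-504949/1061505) = -24761 + 504949/1061505 = -26283420356/1061505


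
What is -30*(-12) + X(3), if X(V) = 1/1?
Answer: 361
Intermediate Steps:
X(V) = 1
-30*(-12) + X(3) = -30*(-12) + 1 = 360 + 1 = 361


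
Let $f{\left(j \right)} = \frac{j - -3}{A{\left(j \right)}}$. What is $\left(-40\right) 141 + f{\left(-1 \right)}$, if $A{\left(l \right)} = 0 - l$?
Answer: $-5638$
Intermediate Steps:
$A{\left(l \right)} = - l$
$f{\left(j \right)} = - \frac{3 + j}{j}$ ($f{\left(j \right)} = \frac{j - -3}{\left(-1\right) j} = \left(j + 3\right) \left(- \frac{1}{j}\right) = \left(3 + j\right) \left(- \frac{1}{j}\right) = - \frac{3 + j}{j}$)
$\left(-40\right) 141 + f{\left(-1 \right)} = \left(-40\right) 141 + \frac{-3 - -1}{-1} = -5640 - \left(-3 + 1\right) = -5640 - -2 = -5640 + 2 = -5638$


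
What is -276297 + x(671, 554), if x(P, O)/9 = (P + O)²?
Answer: 13229328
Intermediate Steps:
x(P, O) = 9*(O + P)² (x(P, O) = 9*(P + O)² = 9*(O + P)²)
-276297 + x(671, 554) = -276297 + 9*(554 + 671)² = -276297 + 9*1225² = -276297 + 9*1500625 = -276297 + 13505625 = 13229328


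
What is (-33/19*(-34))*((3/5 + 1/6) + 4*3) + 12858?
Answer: 1293131/95 ≈ 13612.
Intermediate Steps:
(-33/19*(-34))*((3/5 + 1/6) + 4*3) + 12858 = (-33*1/19*(-34))*((3*(⅕) + 1*(⅙)) + 12) + 12858 = (-33/19*(-34))*((⅗ + ⅙) + 12) + 12858 = 1122*(23/30 + 12)/19 + 12858 = (1122/19)*(383/30) + 12858 = 71621/95 + 12858 = 1293131/95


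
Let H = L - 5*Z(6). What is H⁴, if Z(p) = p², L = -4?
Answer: 1146228736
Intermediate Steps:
H = -184 (H = -4 - 5*6² = -4 - 5*36 = -4 - 180 = -184)
H⁴ = (-184)⁴ = 1146228736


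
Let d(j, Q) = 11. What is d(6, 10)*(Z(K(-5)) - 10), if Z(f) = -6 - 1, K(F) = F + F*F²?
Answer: -187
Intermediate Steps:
K(F) = F + F³
Z(f) = -7
d(6, 10)*(Z(K(-5)) - 10) = 11*(-7 - 10) = 11*(-17) = -187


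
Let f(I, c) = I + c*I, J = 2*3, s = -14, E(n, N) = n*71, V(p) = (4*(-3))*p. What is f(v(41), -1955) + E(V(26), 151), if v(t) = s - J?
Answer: 16928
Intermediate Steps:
V(p) = -12*p
E(n, N) = 71*n
J = 6
v(t) = -20 (v(t) = -14 - 1*6 = -14 - 6 = -20)
f(I, c) = I + I*c
f(v(41), -1955) + E(V(26), 151) = -20*(1 - 1955) + 71*(-12*26) = -20*(-1954) + 71*(-312) = 39080 - 22152 = 16928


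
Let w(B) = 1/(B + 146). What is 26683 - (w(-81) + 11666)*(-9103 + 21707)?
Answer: -9555765369/65 ≈ -1.4701e+8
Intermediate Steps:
w(B) = 1/(146 + B)
26683 - (w(-81) + 11666)*(-9103 + 21707) = 26683 - (1/(146 - 81) + 11666)*(-9103 + 21707) = 26683 - (1/65 + 11666)*12604 = 26683 - 758291*12604/65 = 26683 - 1*9557499764/65 = 26683 - 9557499764/65 = -9555765369/65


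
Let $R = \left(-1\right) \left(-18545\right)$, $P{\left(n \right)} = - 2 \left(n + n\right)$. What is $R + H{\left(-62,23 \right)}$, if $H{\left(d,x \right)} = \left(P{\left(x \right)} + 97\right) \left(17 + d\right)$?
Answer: $18320$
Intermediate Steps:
$P{\left(n \right)} = - 4 n$ ($P{\left(n \right)} = - 2 \cdot 2 n = - 4 n$)
$H{\left(d,x \right)} = \left(17 + d\right) \left(97 - 4 x\right)$ ($H{\left(d,x \right)} = \left(- 4 x + 97\right) \left(17 + d\right) = \left(97 - 4 x\right) \left(17 + d\right) = \left(17 + d\right) \left(97 - 4 x\right)$)
$R = 18545$
$R + H{\left(-62,23 \right)} = 18545 + \left(1649 - 1564 + 97 \left(-62\right) - \left(-248\right) 23\right) = 18545 + \left(1649 - 1564 - 6014 + 5704\right) = 18545 - 225 = 18320$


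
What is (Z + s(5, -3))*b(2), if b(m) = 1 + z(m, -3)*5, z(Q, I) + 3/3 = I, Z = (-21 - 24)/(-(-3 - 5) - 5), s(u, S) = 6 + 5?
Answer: 76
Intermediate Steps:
s(u, S) = 11
Z = -15 (Z = -45/(-1*(-8) - 5) = -45/(8 - 5) = -45/3 = -45*⅓ = -15)
z(Q, I) = -1 + I
b(m) = -19 (b(m) = 1 + (-1 - 3)*5 = 1 - 4*5 = 1 - 20 = -19)
(Z + s(5, -3))*b(2) = (-15 + 11)*(-19) = -4*(-19) = 76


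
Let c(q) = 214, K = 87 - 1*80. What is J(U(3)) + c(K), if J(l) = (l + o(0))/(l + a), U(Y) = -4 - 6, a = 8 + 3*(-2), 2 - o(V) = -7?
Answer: 1713/8 ≈ 214.13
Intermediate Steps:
o(V) = 9 (o(V) = 2 - 1*(-7) = 2 + 7 = 9)
K = 7 (K = 87 - 80 = 7)
a = 2 (a = 8 - 6 = 2)
U(Y) = -10
J(l) = (9 + l)/(2 + l) (J(l) = (l + 9)/(l + 2) = (9 + l)/(2 + l))
J(U(3)) + c(K) = (9 - 10)/(2 - 10) + 214 = -1/(-8) + 214 = -⅛*(-1) + 214 = ⅛ + 214 = 1713/8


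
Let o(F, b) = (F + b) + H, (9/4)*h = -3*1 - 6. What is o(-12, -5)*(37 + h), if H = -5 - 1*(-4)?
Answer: -594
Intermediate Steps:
h = -4 (h = 4*(-3*1 - 6)/9 = 4*(-3 - 6)/9 = (4/9)*(-9) = -4)
H = -1 (H = -5 + 4 = -1)
o(F, b) = -1 + F + b (o(F, b) = (F + b) - 1 = -1 + F + b)
o(-12, -5)*(37 + h) = (-1 - 12 - 5)*(37 - 4) = -18*33 = -594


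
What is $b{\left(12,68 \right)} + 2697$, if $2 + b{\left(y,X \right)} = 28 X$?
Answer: $4599$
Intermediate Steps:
$b{\left(y,X \right)} = -2 + 28 X$
$b{\left(12,68 \right)} + 2697 = \left(-2 + 28 \cdot 68\right) + 2697 = \left(-2 + 1904\right) + 2697 = 1902 + 2697 = 4599$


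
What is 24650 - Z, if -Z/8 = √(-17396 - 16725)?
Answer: 24650 + 8*I*√34121 ≈ 24650.0 + 1477.8*I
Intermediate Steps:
Z = -8*I*√34121 (Z = -8*√(-17396 - 16725) = -8*I*√34121 ≈ -1477.8*I)
24650 - Z = 24650 - (-8)*I*√34121 = 24650 + 8*I*√34121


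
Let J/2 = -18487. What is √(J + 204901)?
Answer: √167927 ≈ 409.79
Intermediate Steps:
J = -36974 (J = 2*(-18487) = -36974)
√(J + 204901) = √(-36974 + 204901) = √167927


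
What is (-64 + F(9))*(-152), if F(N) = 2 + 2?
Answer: 9120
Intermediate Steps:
F(N) = 4
(-64 + F(9))*(-152) = (-64 + 4)*(-152) = -60*(-152) = 9120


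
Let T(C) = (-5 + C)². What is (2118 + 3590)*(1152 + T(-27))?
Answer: 12420608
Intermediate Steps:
(2118 + 3590)*(1152 + T(-27)) = (2118 + 3590)*(1152 + (-5 - 27)²) = 5708*(1152 + (-32)²) = 5708*(1152 + 1024) = 5708*2176 = 12420608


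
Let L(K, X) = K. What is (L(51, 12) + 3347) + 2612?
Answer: 6010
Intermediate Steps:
(L(51, 12) + 3347) + 2612 = (51 + 3347) + 2612 = 3398 + 2612 = 6010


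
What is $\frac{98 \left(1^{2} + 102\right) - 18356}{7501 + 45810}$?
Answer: $- \frac{8262}{53311} \approx -0.15498$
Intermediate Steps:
$\frac{98 \left(1^{2} + 102\right) - 18356}{7501 + 45810} = \frac{98 \left(1 + 102\right) - 18356}{53311} = \left(98 \cdot 103 - 18356\right) \frac{1}{53311} = \left(10094 - 18356\right) \frac{1}{53311} = \left(-8262\right) \frac{1}{53311} = - \frac{8262}{53311}$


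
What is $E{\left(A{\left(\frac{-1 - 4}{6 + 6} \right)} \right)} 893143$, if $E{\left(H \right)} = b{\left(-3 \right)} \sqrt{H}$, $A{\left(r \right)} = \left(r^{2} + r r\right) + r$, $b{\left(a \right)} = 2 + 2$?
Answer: $\frac{893143 i \sqrt{10}}{3} \approx 9.4146 \cdot 10^{5} i$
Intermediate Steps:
$b{\left(a \right)} = 4$
$A{\left(r \right)} = r + 2 r^{2}$ ($A{\left(r \right)} = \left(r^{2} + r^{2}\right) + r = 2 r^{2} + r = r + 2 r^{2}$)
$E{\left(H \right)} = 4 \sqrt{H}$
$E{\left(A{\left(\frac{-1 - 4}{6 + 6} \right)} \right)} 893143 = 4 \sqrt{\frac{-1 - 4}{6 + 6} \left(1 + 2 \frac{-1 - 4}{6 + 6}\right)} 893143 = 4 \sqrt{- \frac{5}{12} \left(1 + 2 \left(- \frac{5}{12}\right)\right)} 893143 = 4 \sqrt{\left(-5\right) \frac{1}{12} \left(1 + 2 \left(\left(-5\right) \frac{1}{12}\right)\right)} 893143 = 4 \sqrt{- \frac{5 \left(1 + 2 \left(- \frac{5}{12}\right)\right)}{12}} \cdot 893143 = 4 \sqrt{- \frac{5 \left(1 - \frac{5}{6}\right)}{12}} \cdot 893143 = 4 \sqrt{\left(- \frac{5}{12}\right) \frac{1}{6}} \cdot 893143 = 4 \sqrt{- \frac{5}{72}} \cdot 893143 = 4 \frac{i \sqrt{10}}{12} \cdot 893143 = \frac{i \sqrt{10}}{3} \cdot 893143 = \frac{893143 i \sqrt{10}}{3}$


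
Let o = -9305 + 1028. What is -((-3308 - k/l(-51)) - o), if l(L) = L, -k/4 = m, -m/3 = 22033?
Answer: -172605/17 ≈ -10153.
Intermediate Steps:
m = -66099 (m = -3*22033 = -66099)
k = 264396 (k = -4*(-66099) = 264396)
o = -8277
-((-3308 - k/l(-51)) - o) = -((-3308 - 264396/(-51)) - 1*(-8277)) = -((-3308 - 264396*(-1)/51) + 8277) = -((-3308 - 1*(-88132/17)) + 8277) = -((-3308 + 88132/17) + 8277) = -(31896/17 + 8277) = -1*172605/17 = -172605/17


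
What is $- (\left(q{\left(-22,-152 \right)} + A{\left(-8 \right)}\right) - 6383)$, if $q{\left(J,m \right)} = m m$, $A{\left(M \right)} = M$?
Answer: $-16713$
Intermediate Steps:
$q{\left(J,m \right)} = m^{2}$
$- (\left(q{\left(-22,-152 \right)} + A{\left(-8 \right)}\right) - 6383) = - (\left(\left(-152\right)^{2} - 8\right) - 6383) = - (\left(23104 - 8\right) - 6383) = - (23096 - 6383) = \left(-1\right) 16713 = -16713$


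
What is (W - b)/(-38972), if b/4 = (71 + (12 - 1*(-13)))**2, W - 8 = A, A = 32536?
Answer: 1080/9743 ≈ 0.11085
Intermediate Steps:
W = 32544 (W = 8 + 32536 = 32544)
b = 36864 (b = 4*(71 + (12 - 1*(-13)))**2 = 4*(71 + (12 + 13))**2 = 4*(71 + 25)**2 = 4*96**2 = 4*9216 = 36864)
(W - b)/(-38972) = (32544 - 1*36864)/(-38972) = (32544 - 36864)*(-1/38972) = -4320*(-1/38972) = 1080/9743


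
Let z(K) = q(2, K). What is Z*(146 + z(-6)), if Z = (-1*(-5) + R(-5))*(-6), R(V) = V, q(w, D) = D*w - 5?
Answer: 0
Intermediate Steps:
q(w, D) = -5 + D*w
z(K) = -5 + 2*K (z(K) = -5 + K*2 = -5 + 2*K)
Z = 0 (Z = (-1*(-5) - 5)*(-6) = (5 - 5)*(-6) = 0*(-6) = 0)
Z*(146 + z(-6)) = 0*(146 + (-5 + 2*(-6))) = 0*(146 + (-5 - 12)) = 0*(146 - 17) = 0*129 = 0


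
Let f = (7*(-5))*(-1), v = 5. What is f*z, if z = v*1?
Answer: 175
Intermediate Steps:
z = 5 (z = 5*1 = 5)
f = 35 (f = -35*(-1) = 35)
f*z = 35*5 = 175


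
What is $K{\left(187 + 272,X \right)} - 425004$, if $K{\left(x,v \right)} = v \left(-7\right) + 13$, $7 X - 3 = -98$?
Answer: $-424896$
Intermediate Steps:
$X = - \frac{95}{7}$ ($X = \frac{3}{7} + \frac{1}{7} \left(-98\right) = \frac{3}{7} - 14 = - \frac{95}{7} \approx -13.571$)
$K{\left(x,v \right)} = 13 - 7 v$ ($K{\left(x,v \right)} = - 7 v + 13 = 13 - 7 v$)
$K{\left(187 + 272,X \right)} - 425004 = \left(13 - -95\right) - 425004 = \left(13 + 95\right) - 425004 = 108 - 425004 = -424896$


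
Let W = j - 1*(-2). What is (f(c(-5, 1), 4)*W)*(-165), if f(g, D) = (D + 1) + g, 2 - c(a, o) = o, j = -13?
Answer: 10890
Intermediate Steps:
W = -11 (W = -13 - 1*(-2) = -13 + 2 = -11)
c(a, o) = 2 - o
f(g, D) = 1 + D + g (f(g, D) = (1 + D) + g = 1 + D + g)
(f(c(-5, 1), 4)*W)*(-165) = ((1 + 4 + (2 - 1*1))*(-11))*(-165) = ((1 + 4 + (2 - 1))*(-11))*(-165) = ((1 + 4 + 1)*(-11))*(-165) = (6*(-11))*(-165) = -66*(-165) = 10890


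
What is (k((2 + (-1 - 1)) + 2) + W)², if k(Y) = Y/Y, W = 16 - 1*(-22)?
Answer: 1521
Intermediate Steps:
W = 38 (W = 16 + 22 = 38)
k(Y) = 1
(k((2 + (-1 - 1)) + 2) + W)² = (1 + 38)² = 39² = 1521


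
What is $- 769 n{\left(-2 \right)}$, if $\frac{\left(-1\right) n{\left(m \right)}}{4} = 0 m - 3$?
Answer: $-9228$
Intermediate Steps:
$n{\left(m \right)} = 12$ ($n{\left(m \right)} = - 4 \left(0 m - 3\right) = - 4 \left(0 - 3\right) = \left(-4\right) \left(-3\right) = 12$)
$- 769 n{\left(-2 \right)} = \left(-769\right) 12 = -9228$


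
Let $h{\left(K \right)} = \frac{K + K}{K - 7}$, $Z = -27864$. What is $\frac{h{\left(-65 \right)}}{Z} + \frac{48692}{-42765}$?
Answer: $- \frac{16281973231}{14299247520} \approx -1.1387$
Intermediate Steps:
$h{\left(K \right)} = \frac{2 K}{-7 + K}$
$\frac{h{\left(-65 \right)}}{Z} + \frac{48692}{-42765} = \frac{2 \left(-65\right) \frac{1}{-7 - 65}}{-27864} + \frac{48692}{-42765} = 2 \left(-65\right) \frac{1}{-72} \left(- \frac{1}{27864}\right) + 48692 \left(- \frac{1}{42765}\right) = 2 \left(-65\right) \left(- \frac{1}{72}\right) \left(- \frac{1}{27864}\right) - \frac{48692}{42765} = \frac{65}{36} \left(- \frac{1}{27864}\right) - \frac{48692}{42765} = - \frac{65}{1003104} - \frac{48692}{42765} = - \frac{16281973231}{14299247520}$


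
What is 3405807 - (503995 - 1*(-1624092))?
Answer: 1277720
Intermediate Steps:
3405807 - (503995 - 1*(-1624092)) = 3405807 - (503995 + 1624092) = 3405807 - 1*2128087 = 3405807 - 2128087 = 1277720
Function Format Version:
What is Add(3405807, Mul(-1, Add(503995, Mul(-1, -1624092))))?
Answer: 1277720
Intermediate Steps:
Add(3405807, Mul(-1, Add(503995, Mul(-1, -1624092)))) = Add(3405807, Mul(-1, Add(503995, 1624092))) = Add(3405807, Mul(-1, 2128087)) = Add(3405807, -2128087) = 1277720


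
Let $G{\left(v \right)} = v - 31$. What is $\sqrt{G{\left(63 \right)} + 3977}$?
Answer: $\sqrt{4009} \approx 63.317$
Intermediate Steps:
$G{\left(v \right)} = -31 + v$ ($G{\left(v \right)} = v - 31 = -31 + v$)
$\sqrt{G{\left(63 \right)} + 3977} = \sqrt{\left(-31 + 63\right) + 3977} = \sqrt{32 + 3977} = \sqrt{4009}$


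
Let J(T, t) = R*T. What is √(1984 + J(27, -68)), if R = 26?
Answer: √2686 ≈ 51.827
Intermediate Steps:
J(T, t) = 26*T
√(1984 + J(27, -68)) = √(1984 + 26*27) = √(1984 + 702) = √2686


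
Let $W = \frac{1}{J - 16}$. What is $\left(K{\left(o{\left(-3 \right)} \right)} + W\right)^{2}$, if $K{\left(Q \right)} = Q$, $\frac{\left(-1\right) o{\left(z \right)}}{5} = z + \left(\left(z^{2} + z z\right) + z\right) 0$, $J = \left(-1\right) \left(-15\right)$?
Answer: $196$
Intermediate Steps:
$J = 15$
$o{\left(z \right)} = - 5 z$ ($o{\left(z \right)} = - 5 \left(z + \left(\left(z^{2} + z z\right) + z\right) 0\right) = - 5 \left(z + \left(\left(z^{2} + z^{2}\right) + z\right) 0\right) = - 5 \left(z + \left(2 z^{2} + z\right) 0\right) = - 5 \left(z + \left(z + 2 z^{2}\right) 0\right) = - 5 \left(z + 0\right) = - 5 z$)
$W = -1$ ($W = \frac{1}{15 - 16} = \frac{1}{-1} = -1$)
$\left(K{\left(o{\left(-3 \right)} \right)} + W\right)^{2} = \left(\left(-5\right) \left(-3\right) - 1\right)^{2} = \left(15 - 1\right)^{2} = 14^{2} = 196$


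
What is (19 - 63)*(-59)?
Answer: 2596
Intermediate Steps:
(19 - 63)*(-59) = -44*(-59) = 2596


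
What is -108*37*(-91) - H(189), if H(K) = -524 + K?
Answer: 363971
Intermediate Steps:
-108*37*(-91) - H(189) = -108*37*(-91) - (-524 + 189) = -3996*(-91) - 1*(-335) = 363636 + 335 = 363971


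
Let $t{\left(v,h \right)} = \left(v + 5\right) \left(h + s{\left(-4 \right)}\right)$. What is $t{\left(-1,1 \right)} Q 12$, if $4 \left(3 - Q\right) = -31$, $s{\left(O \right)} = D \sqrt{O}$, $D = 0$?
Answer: $516$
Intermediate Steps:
$s{\left(O \right)} = 0$ ($s{\left(O \right)} = 0 \sqrt{O} = 0$)
$Q = \frac{43}{4}$ ($Q = 3 - - \frac{31}{4} = 3 + \frac{31}{4} = \frac{43}{4} \approx 10.75$)
$t{\left(v,h \right)} = h \left(5 + v\right)$ ($t{\left(v,h \right)} = \left(v + 5\right) \left(h + 0\right) = \left(5 + v\right) h = h \left(5 + v\right)$)
$t{\left(-1,1 \right)} Q 12 = 1 \left(5 - 1\right) \frac{43}{4} \cdot 12 = 1 \cdot 4 \cdot \frac{43}{4} \cdot 12 = 4 \cdot \frac{43}{4} \cdot 12 = 43 \cdot 12 = 516$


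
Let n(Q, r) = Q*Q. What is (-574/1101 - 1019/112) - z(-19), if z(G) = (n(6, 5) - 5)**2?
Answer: -119689039/123312 ≈ -970.62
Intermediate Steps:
n(Q, r) = Q**2
z(G) = 961 (z(G) = (6**2 - 5)**2 = (36 - 5)**2 = 31**2 = 961)
(-574/1101 - 1019/112) - z(-19) = (-574/1101 - 1019/112) - 1*961 = (-574*1/1101 - 1019*1/112) - 961 = (-574/1101 - 1019/112) - 961 = -1186207/123312 - 961 = -119689039/123312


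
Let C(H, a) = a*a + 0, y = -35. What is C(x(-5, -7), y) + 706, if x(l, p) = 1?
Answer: 1931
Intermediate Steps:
C(H, a) = a**2 (C(H, a) = a**2 + 0 = a**2)
C(x(-5, -7), y) + 706 = (-35)**2 + 706 = 1225 + 706 = 1931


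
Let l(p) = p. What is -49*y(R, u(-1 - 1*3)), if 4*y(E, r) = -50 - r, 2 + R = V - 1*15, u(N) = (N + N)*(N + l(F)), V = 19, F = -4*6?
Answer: 6713/2 ≈ 3356.5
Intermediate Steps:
F = -24
u(N) = 2*N*(-24 + N) (u(N) = (N + N)*(N - 24) = (2*N)*(-24 + N) = 2*N*(-24 + N))
R = 2 (R = -2 + (19 - 1*15) = -2 + (19 - 15) = -2 + 4 = 2)
y(E, r) = -25/2 - r/4 (y(E, r) = (-50 - r)/4 = -25/2 - r/4)
-49*y(R, u(-1 - 1*3)) = -49*(-25/2 - (-1 - 1*3)*(-24 + (-1 - 1*3))/2) = -49*(-25/2 - (-1 - 3)*(-24 + (-1 - 3))/2) = -49*(-25/2 - (-4)*(-24 - 4)/2) = -49*(-25/2 - (-4)*(-28)/2) = -49*(-25/2 - 1/4*224) = -49*(-25/2 - 56) = -49*(-137/2) = 6713/2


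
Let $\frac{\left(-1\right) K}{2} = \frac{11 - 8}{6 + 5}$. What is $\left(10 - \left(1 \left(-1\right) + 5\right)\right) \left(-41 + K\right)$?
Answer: $- \frac{2742}{11} \approx -249.27$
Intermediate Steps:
$K = - \frac{6}{11}$ ($K = - 2 \frac{11 - 8}{6 + 5} = - 2 \cdot \frac{3}{11} = - 2 \cdot 3 \cdot \frac{1}{11} = \left(-2\right) \frac{3}{11} = - \frac{6}{11} \approx -0.54545$)
$\left(10 - \left(1 \left(-1\right) + 5\right)\right) \left(-41 + K\right) = \left(10 - \left(1 \left(-1\right) + 5\right)\right) \left(-41 - \frac{6}{11}\right) = \left(10 - \left(-1 + 5\right)\right) \left(- \frac{457}{11}\right) = \left(10 - 4\right) \left(- \frac{457}{11}\right) = 6 \left(- \frac{457}{11}\right) = - \frac{2742}{11}$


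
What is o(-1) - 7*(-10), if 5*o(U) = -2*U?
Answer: 352/5 ≈ 70.400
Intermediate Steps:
o(U) = -2*U/5 (o(U) = (-2*U)/5 = -2*U/5)
o(-1) - 7*(-10) = -2/5*(-1) - 7*(-10) = 2/5 + 70 = 352/5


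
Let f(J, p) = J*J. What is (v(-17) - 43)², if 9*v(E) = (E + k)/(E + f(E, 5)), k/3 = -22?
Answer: 11097990409/5992704 ≈ 1851.9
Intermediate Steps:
f(J, p) = J²
k = -66 (k = 3*(-22) = -66)
v(E) = (-66 + E)/(9*(E + E²)) (v(E) = ((E - 66)/(E + E²))/9 = ((-66 + E)/(E + E²))/9 = (-66 + E)/(9*(E + E²)))
(v(-17) - 43)² = ((⅑)*(-66 - 17)/(-17*(1 - 17)) - 43)² = ((⅑)*(-1/17)*(-83)/(-16) - 43)² = ((⅑)*(-1/17)*(-1/16)*(-83) - 43)² = (-83/2448 - 43)² = (-105347/2448)² = 11097990409/5992704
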